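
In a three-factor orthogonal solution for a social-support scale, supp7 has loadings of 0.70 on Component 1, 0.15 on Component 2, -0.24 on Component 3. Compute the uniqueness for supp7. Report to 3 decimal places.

h² = 0.70² + 0.15² + (-0.24)² = 0.4900 + 0.0225 + 0.0576 = 0.5701
Uniqueness u² = 1 − h² = 1 − 0.5701 = 0.4299

0.430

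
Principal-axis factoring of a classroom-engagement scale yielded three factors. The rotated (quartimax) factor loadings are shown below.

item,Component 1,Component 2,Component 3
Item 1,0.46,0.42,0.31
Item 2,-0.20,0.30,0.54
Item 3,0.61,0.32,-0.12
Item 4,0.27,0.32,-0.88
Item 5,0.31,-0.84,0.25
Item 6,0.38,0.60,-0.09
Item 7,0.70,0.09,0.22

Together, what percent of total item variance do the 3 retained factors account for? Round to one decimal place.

Communalities: 0.4841, 0.4216, 0.4889, 0.9497, 0.8642, 0.5125, 0.5465; Σh² = 4.2675.
Total variance with 7 standardized items is 7, so the solution explains 4.2675/7 = 0.6096 = 60.96%.

61.0%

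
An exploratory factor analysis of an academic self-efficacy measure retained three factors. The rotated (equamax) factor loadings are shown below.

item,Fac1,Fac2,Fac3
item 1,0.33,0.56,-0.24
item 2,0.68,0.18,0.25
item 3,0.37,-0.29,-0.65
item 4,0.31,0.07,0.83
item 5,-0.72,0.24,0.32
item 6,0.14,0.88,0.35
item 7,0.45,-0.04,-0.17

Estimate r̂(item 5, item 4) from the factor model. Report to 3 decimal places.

r̂ = Σ λ_i·λ_j across factors = (-0.72)(0.31) + (0.24)(0.07) + (0.32)(0.83)
  = -0.2232 +0.0168 +0.2656 = 0.0592

0.059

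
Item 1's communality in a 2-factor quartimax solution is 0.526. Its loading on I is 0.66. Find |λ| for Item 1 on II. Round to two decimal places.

Under orthogonal rotation h² = Σλ², so λ_II² = h² − (0.4356) = 0.526 − 0.4356 = 0.0904.
|λ| = √0.0904 = 0.3007.

0.30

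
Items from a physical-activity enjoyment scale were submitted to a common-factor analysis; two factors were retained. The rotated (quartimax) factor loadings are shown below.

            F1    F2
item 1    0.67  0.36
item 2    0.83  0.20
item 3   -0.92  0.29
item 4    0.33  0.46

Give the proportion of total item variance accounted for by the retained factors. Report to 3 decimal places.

0.640

Communalities: 0.5785, 0.7289, 0.9305, 0.3205; Σh² = 2.5584.
Total variance with 4 standardized items is 4, so the solution explains 2.5584/4 = 0.6396.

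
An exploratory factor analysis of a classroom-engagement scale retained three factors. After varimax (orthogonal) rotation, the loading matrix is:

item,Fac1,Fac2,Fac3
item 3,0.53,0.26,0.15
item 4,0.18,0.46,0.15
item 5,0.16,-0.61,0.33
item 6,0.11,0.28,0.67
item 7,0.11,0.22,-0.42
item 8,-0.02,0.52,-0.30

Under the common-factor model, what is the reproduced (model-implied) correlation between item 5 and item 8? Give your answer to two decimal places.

r̂ = Σ λ_i·λ_j across factors = (0.16)(-0.02) + (-0.61)(0.52) + (0.33)(-0.30)
  = -0.0032 -0.3172 -0.0990 = -0.4194

-0.42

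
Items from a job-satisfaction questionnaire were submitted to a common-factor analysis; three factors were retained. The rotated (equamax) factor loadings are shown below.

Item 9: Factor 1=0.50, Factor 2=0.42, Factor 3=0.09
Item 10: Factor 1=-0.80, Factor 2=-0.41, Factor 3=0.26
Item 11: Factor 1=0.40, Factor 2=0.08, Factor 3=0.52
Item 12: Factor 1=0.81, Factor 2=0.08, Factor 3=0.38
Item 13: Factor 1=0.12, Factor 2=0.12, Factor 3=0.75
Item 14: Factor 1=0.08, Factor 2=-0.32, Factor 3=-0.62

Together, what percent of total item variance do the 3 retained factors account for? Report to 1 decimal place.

Communalities: 0.4345, 0.8757, 0.4368, 0.8069, 0.5913, 0.4932; Σh² = 3.6384.
Total variance with 6 standardized items is 6, so the solution explains 3.6384/6 = 0.6064 = 60.64%.

60.6%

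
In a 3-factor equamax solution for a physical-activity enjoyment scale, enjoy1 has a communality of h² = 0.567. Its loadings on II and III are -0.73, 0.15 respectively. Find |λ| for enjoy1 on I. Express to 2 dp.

Under orthogonal rotation h² = Σλ², so λ_I² = h² − (0.5554) = 0.567 − 0.5554 = 0.0116.
|λ| = √0.0116 = 0.1077.

0.11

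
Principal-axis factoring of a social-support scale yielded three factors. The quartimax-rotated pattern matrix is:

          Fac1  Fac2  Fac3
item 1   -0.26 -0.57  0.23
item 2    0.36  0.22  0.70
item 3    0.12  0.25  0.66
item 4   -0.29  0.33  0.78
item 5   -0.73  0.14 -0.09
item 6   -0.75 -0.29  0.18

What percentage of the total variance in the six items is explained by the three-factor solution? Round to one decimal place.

61.1%

SS loadings by factor: 1.3911, 0.6484, 1.6274; total = 3.6669.
Total variance with 6 standardized items is 6, so the solution explains 3.6669/6 = 0.6111 = 61.12%.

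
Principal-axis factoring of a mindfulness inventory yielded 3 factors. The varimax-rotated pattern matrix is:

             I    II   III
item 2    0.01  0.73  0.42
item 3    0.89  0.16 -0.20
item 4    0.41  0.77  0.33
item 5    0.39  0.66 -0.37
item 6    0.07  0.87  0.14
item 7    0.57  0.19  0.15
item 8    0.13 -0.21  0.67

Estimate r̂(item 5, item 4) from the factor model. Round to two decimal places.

0.55

r̂ = Σ λ_i·λ_j across factors = (0.39)(0.41) + (0.66)(0.77) + (-0.37)(0.33)
  = +0.1599 +0.5082 -0.1221 = 0.5460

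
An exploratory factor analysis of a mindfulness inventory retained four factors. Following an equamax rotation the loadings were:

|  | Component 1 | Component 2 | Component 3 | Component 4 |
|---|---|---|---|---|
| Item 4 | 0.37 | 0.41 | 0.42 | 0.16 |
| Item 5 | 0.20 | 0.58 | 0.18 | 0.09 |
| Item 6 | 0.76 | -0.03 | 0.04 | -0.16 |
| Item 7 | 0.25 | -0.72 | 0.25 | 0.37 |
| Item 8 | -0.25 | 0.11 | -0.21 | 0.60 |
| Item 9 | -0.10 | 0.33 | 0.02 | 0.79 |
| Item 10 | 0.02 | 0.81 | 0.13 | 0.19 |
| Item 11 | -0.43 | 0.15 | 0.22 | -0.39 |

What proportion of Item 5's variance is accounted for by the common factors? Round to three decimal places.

0.417

h² = 0.20² + 0.58² + 0.18² + 0.09² = 0.0400 + 0.3364 + 0.0324 + 0.0081 = 0.4169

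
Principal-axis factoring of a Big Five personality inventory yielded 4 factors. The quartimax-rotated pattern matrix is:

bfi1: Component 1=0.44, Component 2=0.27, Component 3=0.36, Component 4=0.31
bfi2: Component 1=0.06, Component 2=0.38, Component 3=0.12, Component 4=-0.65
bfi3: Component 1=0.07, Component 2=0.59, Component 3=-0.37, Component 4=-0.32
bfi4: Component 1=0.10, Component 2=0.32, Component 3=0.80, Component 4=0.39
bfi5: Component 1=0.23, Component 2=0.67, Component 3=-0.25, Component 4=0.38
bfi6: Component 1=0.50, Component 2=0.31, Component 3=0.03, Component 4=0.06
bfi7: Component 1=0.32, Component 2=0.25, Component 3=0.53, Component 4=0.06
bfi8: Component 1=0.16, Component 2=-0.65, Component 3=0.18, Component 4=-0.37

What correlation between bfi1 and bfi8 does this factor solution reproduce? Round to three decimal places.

-0.155

r̂ = Σ λ_i·λ_j across factors = (0.44)(0.16) + (0.27)(-0.65) + (0.36)(0.18) + (0.31)(-0.37)
  = +0.0704 -0.1755 +0.0648 -0.1147 = -0.1550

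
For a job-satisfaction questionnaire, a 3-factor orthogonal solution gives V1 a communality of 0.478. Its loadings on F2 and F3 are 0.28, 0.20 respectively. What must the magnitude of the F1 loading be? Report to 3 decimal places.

0.600

Under orthogonal rotation h² = Σλ², so λ_F1² = h² − (0.1184) = 0.478 − 0.1184 = 0.3596.
|λ| = √0.3596 = 0.5997.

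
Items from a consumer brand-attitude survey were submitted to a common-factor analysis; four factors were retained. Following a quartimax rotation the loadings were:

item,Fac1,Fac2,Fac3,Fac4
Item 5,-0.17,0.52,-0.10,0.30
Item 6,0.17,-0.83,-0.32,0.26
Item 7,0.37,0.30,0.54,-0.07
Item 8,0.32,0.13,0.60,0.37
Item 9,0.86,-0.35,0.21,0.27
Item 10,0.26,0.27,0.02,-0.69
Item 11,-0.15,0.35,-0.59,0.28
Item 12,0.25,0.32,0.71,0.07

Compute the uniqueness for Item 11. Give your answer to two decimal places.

h² = (-0.15)² + 0.35² + (-0.59)² + 0.28² = 0.0225 + 0.1225 + 0.3481 + 0.0784 = 0.5715
Uniqueness u² = 1 − h² = 1 − 0.5715 = 0.4285

0.43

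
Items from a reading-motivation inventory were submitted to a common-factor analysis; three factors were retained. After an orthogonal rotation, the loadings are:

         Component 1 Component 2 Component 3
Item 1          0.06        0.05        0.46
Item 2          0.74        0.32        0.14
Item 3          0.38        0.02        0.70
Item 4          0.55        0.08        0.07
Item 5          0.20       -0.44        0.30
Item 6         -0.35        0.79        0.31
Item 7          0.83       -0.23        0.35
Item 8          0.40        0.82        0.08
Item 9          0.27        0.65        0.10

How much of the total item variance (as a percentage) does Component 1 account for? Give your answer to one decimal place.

23.1%

SS loadings for Component 1 = 0.06² + 0.74² + 0.38² + 0.55² + 0.20² + (-0.35)² + 0.83² + 0.40² + 0.27² = 2.0824
With 9 standardized items, total variance = 9. Proportion = 2.0824/9 = 0.2314 → 23.14%.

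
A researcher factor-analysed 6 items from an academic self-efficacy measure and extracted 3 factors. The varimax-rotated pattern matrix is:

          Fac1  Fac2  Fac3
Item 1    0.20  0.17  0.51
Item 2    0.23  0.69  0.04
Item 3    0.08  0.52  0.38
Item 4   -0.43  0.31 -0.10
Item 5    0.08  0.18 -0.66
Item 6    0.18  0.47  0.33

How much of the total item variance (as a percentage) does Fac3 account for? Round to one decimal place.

16.0%

SS loadings for Fac3 = 0.51² + 0.04² + 0.38² + (-0.10)² + (-0.66)² + 0.33² = 0.9606
With 6 standardized items, total variance = 6. Proportion = 0.9606/6 = 0.1601 → 16.01%.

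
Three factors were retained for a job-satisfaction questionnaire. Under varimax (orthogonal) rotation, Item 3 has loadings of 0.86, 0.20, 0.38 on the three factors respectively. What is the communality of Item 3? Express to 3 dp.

h² = 0.86² + 0.20² + 0.38² = 0.7396 + 0.0400 + 0.1444 = 0.9240

0.924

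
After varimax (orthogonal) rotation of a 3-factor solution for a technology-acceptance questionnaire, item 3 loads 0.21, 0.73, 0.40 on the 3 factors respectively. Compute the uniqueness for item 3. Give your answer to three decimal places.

0.263

h² = 0.21² + 0.73² + 0.40² = 0.0441 + 0.5329 + 0.1600 = 0.7370
Uniqueness u² = 1 − h² = 1 − 0.7370 = 0.2630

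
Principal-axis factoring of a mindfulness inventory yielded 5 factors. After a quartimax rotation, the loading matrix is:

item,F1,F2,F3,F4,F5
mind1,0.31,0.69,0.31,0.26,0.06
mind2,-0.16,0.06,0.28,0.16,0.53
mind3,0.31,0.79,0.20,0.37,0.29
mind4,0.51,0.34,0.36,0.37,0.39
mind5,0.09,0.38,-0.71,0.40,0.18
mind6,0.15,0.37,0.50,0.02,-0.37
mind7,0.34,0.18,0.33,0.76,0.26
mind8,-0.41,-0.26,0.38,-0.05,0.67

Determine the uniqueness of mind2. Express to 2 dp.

0.59

h² = (-0.16)² + 0.06² + 0.28² + 0.16² + 0.53² = 0.0256 + 0.0036 + 0.0784 + 0.0256 + 0.2809 = 0.4141
Uniqueness u² = 1 − h² = 1 − 0.4141 = 0.5859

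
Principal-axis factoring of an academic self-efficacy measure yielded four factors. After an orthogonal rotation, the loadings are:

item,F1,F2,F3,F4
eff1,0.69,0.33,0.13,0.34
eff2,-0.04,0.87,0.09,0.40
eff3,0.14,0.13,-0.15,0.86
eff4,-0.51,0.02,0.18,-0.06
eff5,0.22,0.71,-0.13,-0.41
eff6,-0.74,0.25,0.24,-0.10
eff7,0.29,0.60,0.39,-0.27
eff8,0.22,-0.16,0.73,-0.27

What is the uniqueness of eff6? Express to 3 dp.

0.322

h² = (-0.74)² + 0.25² + 0.24² + (-0.10)² = 0.5476 + 0.0625 + 0.0576 + 0.0100 = 0.6777
Uniqueness u² = 1 − h² = 1 − 0.6777 = 0.3223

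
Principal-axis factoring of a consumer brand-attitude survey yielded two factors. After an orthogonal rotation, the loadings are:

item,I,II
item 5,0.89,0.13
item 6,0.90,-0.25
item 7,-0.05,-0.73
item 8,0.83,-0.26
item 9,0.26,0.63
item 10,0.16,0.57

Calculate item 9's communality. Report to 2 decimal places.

h² = 0.26² + 0.63² = 0.0676 + 0.3969 = 0.4645

0.46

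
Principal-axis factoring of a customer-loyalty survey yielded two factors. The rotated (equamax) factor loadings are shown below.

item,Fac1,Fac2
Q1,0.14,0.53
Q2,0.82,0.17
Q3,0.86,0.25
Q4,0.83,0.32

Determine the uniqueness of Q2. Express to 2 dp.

h² = 0.82² + 0.17² = 0.6724 + 0.0289 = 0.7013
Uniqueness u² = 1 − h² = 1 − 0.7013 = 0.2987

0.30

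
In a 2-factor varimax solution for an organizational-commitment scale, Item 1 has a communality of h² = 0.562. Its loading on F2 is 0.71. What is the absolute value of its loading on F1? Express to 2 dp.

0.24

Under orthogonal rotation h² = Σλ², so λ_F1² = h² − (0.5041) = 0.562 − 0.5041 = 0.0579.
|λ| = √0.0579 = 0.2406.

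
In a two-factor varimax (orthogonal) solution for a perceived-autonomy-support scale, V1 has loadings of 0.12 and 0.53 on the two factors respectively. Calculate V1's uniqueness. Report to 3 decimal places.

h² = 0.12² + 0.53² = 0.0144 + 0.2809 = 0.2953
Uniqueness u² = 1 − h² = 1 − 0.2953 = 0.7047

0.705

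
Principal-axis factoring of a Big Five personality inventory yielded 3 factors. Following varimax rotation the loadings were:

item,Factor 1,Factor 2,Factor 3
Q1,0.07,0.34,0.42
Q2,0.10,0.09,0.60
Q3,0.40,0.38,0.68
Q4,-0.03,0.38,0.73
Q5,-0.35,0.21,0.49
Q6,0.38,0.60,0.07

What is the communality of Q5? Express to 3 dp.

h² = (-0.35)² + 0.21² + 0.49² = 0.1225 + 0.0441 + 0.2401 = 0.4067

0.407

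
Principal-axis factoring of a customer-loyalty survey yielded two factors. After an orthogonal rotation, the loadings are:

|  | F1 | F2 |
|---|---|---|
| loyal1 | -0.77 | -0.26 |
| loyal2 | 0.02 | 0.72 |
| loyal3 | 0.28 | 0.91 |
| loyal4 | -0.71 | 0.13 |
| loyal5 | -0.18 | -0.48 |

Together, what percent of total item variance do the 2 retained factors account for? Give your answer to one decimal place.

SS loadings by factor: 1.2082, 1.6614; total = 2.8696.
Total variance with 5 standardized items is 5, so the solution explains 2.8696/5 = 0.5739 = 57.39%.

57.4%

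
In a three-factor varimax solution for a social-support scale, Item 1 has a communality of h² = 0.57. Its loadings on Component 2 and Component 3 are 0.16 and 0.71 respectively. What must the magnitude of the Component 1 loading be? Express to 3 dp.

Under orthogonal rotation h² = Σλ², so λ_Component 1² = h² − (0.5297) = 0.57 − 0.5297 = 0.0403.
|λ| = √0.0403 = 0.2007.

0.201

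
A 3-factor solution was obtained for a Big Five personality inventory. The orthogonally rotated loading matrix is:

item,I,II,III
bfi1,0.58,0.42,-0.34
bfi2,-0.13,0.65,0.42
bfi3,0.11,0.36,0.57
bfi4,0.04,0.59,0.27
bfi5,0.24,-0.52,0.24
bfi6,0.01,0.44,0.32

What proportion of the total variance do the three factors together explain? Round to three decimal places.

0.469

SS loadings by factor: 0.4247, 1.5406, 0.8498; total = 2.8151.
Total variance with 6 standardized items is 6, so the solution explains 2.8151/6 = 0.4692.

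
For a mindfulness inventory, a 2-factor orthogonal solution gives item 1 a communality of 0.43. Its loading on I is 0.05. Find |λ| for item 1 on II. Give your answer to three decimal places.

0.654

Under orthogonal rotation h² = Σλ², so λ_II² = h² − (0.0025) = 0.43 − 0.0025 = 0.4275.
|λ| = √0.4275 = 0.6538.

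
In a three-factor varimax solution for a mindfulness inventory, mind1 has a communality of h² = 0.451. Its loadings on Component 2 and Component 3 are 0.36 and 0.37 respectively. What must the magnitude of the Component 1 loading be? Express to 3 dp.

0.430

Under orthogonal rotation h² = Σλ², so λ_Component 1² = h² − (0.2665) = 0.451 − 0.2665 = 0.1845.
|λ| = √0.1845 = 0.4295.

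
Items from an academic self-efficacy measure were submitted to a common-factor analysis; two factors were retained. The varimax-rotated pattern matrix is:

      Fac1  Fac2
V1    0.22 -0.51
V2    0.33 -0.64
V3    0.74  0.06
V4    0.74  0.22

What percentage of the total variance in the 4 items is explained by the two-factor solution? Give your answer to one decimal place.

49.4%

Communalities: 0.3085, 0.5185, 0.5512, 0.5960; Σh² = 1.9742.
Total variance with 4 standardized items is 4, so the solution explains 1.9742/4 = 0.4936 = 49.36%.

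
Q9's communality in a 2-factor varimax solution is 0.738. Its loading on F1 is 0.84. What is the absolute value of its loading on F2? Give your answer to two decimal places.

Under orthogonal rotation h² = Σλ², so λ_F2² = h² − (0.7056) = 0.738 − 0.7056 = 0.0324.
|λ| = √0.0324 = 0.1800.

0.18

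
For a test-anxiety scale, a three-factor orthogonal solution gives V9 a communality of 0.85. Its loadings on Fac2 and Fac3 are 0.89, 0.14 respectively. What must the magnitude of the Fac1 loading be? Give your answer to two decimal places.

0.20

Under orthogonal rotation h² = Σλ², so λ_Fac1² = h² − (0.8117) = 0.85 − 0.8117 = 0.0383.
|λ| = √0.0383 = 0.1957.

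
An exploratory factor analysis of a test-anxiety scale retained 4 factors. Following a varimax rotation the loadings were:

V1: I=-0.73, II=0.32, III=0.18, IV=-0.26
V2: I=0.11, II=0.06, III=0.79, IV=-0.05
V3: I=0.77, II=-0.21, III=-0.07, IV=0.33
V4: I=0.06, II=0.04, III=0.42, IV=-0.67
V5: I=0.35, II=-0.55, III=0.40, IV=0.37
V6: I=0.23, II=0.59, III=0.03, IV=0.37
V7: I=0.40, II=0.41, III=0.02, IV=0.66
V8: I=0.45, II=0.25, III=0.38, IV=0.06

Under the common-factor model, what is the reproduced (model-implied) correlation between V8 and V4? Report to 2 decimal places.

0.16

r̂ = Σ λ_i·λ_j across factors = (0.45)(0.06) + (0.25)(0.04) + (0.38)(0.42) + (0.06)(-0.67)
  = +0.0270 +0.0100 +0.1596 -0.0402 = 0.1564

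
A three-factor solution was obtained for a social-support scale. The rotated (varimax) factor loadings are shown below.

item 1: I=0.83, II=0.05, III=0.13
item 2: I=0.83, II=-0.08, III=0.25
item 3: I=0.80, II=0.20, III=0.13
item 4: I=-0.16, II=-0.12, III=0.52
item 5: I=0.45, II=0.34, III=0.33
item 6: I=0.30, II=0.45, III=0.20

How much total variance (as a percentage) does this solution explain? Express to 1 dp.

Communalities: 0.7083, 0.7578, 0.6969, 0.3104, 0.4270, 0.3325; Σh² = 3.2329.
Total variance with 6 standardized items is 6, so the solution explains 3.2329/6 = 0.5388 = 53.88%.

53.9%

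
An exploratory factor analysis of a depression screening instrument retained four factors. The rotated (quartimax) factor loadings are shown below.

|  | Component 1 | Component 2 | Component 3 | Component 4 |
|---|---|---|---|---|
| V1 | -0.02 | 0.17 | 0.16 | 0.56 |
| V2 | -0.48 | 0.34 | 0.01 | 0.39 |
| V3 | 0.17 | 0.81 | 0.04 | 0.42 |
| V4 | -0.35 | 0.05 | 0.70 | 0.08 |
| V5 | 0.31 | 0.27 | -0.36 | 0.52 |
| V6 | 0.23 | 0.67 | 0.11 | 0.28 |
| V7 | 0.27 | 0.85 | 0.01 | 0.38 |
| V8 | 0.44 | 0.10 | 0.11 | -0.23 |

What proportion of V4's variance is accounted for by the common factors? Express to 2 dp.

h² = (-0.35)² + 0.05² + 0.70² + 0.08² = 0.1225 + 0.0025 + 0.4900 + 0.0064 = 0.6214

0.62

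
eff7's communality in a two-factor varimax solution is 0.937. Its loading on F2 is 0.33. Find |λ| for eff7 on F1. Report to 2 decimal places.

0.91

Under orthogonal rotation h² = Σλ², so λ_F1² = h² − (0.1089) = 0.937 − 0.1089 = 0.8281.
|λ| = √0.8281 = 0.9100.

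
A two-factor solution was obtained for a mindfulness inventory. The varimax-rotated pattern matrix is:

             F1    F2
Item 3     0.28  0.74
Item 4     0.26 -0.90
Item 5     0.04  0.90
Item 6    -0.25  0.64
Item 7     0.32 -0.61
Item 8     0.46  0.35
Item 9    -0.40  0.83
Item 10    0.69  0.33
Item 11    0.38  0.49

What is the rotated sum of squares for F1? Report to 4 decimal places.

SS loadings for F1 = 0.28² + 0.26² + 0.04² + (-0.25)² + 0.32² + 0.46² + (-0.40)² + 0.69² + 0.38² = 0.0784 + 0.0676 + 0.0016 + 0.0625 + 0.1024 + 0.2116 + 0.1600 + 0.4761 + 0.1444 = 1.3046

1.3046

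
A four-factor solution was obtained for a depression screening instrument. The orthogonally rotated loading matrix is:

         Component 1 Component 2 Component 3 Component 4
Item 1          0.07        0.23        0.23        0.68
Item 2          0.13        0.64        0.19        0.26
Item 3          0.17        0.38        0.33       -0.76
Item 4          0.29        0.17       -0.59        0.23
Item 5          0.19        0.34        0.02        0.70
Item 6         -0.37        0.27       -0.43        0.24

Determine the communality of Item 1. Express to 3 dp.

h² = 0.07² + 0.23² + 0.23² + 0.68² = 0.0049 + 0.0529 + 0.0529 + 0.4624 = 0.5731

0.573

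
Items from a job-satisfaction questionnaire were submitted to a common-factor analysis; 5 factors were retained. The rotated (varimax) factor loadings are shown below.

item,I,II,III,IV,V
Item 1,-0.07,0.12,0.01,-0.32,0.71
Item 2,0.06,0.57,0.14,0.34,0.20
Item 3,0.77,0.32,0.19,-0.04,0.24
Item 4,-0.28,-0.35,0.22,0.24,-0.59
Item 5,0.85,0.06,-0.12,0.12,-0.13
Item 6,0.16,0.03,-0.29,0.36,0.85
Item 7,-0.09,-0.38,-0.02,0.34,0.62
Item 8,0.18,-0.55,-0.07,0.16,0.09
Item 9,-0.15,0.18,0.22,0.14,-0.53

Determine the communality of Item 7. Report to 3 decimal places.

h² = (-0.09)² + (-0.38)² + (-0.02)² + 0.34² + 0.62² = 0.0081 + 0.1444 + 0.0004 + 0.1156 + 0.3844 = 0.6529

0.653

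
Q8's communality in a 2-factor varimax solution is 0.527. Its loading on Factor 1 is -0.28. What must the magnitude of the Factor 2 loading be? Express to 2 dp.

Under orthogonal rotation h² = Σλ², so λ_Factor 2² = h² − (0.0784) = 0.527 − 0.0784 = 0.4486.
|λ| = √0.4486 = 0.6698.

0.67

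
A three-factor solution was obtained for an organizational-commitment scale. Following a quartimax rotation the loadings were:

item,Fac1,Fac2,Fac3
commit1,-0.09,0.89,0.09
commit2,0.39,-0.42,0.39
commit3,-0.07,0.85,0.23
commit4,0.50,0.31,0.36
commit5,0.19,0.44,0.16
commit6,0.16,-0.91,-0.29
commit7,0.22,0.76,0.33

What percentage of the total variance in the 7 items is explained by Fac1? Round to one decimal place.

7.5%

SS loadings for Fac1 = (-0.09)² + 0.39² + (-0.07)² + 0.50² + 0.19² + 0.16² + 0.22² = 0.5252
With 7 standardized items, total variance = 7. Proportion = 0.5252/7 = 0.0750 → 7.50%.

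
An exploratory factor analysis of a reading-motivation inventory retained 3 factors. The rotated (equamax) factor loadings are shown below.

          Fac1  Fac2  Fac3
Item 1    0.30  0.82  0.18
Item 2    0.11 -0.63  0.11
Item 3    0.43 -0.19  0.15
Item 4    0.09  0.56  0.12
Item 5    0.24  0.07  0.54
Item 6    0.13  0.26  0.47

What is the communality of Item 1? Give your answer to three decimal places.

h² = 0.30² + 0.82² + 0.18² = 0.0900 + 0.6724 + 0.0324 = 0.7948

0.795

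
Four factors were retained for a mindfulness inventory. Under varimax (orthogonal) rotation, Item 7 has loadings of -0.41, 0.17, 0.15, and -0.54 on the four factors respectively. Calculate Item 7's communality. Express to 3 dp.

h² = (-0.41)² + 0.17² + 0.15² + (-0.54)² = 0.1681 + 0.0289 + 0.0225 + 0.2916 = 0.5111

0.511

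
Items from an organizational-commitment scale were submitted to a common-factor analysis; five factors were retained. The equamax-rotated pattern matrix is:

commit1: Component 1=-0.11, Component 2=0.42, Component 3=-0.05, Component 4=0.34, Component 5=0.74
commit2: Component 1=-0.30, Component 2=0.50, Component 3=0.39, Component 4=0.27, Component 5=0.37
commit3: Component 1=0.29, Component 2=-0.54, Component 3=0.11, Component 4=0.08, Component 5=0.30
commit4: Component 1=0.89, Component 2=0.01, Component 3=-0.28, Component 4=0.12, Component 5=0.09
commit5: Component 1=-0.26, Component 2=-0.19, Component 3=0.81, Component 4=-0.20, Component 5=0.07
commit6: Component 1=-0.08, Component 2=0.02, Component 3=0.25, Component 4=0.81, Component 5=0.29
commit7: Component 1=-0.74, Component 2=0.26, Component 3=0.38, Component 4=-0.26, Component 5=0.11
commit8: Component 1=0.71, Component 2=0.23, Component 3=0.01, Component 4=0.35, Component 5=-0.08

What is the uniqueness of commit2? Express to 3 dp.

h² = (-0.30)² + 0.50² + 0.39² + 0.27² + 0.37² = 0.0900 + 0.2500 + 0.1521 + 0.0729 + 0.1369 = 0.7019
Uniqueness u² = 1 − h² = 1 − 0.7019 = 0.2981

0.298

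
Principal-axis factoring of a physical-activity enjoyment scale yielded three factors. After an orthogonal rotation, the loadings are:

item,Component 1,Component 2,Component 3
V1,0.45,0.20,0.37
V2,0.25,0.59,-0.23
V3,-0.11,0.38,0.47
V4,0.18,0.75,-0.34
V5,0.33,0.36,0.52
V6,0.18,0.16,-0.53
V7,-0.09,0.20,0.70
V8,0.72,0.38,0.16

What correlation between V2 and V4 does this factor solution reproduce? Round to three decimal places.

r̂ = Σ λ_i·λ_j across factors = (0.25)(0.18) + (0.59)(0.75) + (-0.23)(-0.34)
  = +0.0450 +0.4425 +0.0782 = 0.5657

0.566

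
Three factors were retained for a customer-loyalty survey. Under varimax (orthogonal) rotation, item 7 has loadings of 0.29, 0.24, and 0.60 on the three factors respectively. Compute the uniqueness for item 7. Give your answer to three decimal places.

0.498

h² = 0.29² + 0.24² + 0.60² = 0.0841 + 0.0576 + 0.3600 = 0.5017
Uniqueness u² = 1 − h² = 1 − 0.5017 = 0.4983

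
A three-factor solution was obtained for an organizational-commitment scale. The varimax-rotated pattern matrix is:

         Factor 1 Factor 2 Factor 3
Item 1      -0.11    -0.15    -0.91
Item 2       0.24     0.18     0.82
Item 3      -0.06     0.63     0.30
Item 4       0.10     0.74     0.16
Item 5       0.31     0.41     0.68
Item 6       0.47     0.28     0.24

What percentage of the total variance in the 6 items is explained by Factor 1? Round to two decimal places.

SS loadings for Factor 1 = (-0.11)² + 0.24² + (-0.06)² + 0.10² + 0.31² + 0.47² = 0.4003
With 6 standardized items, total variance = 6. Proportion = 0.4003/6 = 0.0667 → 6.67%.

6.67%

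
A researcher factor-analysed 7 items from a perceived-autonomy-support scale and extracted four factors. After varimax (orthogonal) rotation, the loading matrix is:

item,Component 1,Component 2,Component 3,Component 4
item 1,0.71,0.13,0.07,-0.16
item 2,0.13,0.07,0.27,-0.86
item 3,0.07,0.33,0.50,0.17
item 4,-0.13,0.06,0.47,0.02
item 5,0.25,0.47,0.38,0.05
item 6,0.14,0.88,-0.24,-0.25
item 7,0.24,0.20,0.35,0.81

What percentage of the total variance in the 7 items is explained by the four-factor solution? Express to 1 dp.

60.6%

SS loadings by factor: 0.6825, 1.1696, 0.8732, 1.5156; total = 4.2409.
Total variance with 7 standardized items is 7, so the solution explains 4.2409/7 = 0.6058 = 60.58%.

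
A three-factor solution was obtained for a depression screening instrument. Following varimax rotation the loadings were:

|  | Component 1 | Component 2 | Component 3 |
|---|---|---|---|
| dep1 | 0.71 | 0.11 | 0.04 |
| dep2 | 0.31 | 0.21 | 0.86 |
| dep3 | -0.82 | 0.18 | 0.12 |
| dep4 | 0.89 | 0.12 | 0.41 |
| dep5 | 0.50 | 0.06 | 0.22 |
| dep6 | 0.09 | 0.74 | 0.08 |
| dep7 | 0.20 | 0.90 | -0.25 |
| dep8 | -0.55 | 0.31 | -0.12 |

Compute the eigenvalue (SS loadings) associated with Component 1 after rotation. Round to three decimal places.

2.665

SS loadings for Component 1 = 0.71² + 0.31² + (-0.82)² + 0.89² + 0.50² + 0.09² + 0.20² + (-0.55)² = 0.5041 + 0.0961 + 0.6724 + 0.7921 + 0.2500 + 0.0081 + 0.0400 + 0.3025 = 2.6653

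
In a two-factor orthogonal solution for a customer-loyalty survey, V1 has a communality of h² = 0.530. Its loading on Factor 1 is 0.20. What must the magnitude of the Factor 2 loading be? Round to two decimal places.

0.70

Under orthogonal rotation h² = Σλ², so λ_Factor 2² = h² − (0.0400) = 0.530 − 0.0400 = 0.4900.
|λ| = √0.4900 = 0.7000.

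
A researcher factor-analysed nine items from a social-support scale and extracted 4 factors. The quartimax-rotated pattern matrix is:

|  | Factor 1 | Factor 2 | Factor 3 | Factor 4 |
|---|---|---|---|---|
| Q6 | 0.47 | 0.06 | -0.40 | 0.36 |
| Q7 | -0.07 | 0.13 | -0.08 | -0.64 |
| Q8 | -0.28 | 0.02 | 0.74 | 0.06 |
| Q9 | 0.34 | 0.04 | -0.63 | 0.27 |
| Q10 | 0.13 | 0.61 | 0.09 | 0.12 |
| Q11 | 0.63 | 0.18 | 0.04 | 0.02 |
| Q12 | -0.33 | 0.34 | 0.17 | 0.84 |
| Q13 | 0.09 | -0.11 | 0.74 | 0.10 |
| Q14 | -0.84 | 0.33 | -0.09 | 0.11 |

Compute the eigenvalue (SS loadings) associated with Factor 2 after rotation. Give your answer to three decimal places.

0.664

SS loadings for Factor 2 = 0.06² + 0.13² + 0.02² + 0.04² + 0.61² + 0.18² + 0.34² + (-0.11)² + 0.33² = 0.0036 + 0.0169 + 0.0004 + 0.0016 + 0.3721 + 0.0324 + 0.1156 + 0.0121 + 0.1089 = 0.6636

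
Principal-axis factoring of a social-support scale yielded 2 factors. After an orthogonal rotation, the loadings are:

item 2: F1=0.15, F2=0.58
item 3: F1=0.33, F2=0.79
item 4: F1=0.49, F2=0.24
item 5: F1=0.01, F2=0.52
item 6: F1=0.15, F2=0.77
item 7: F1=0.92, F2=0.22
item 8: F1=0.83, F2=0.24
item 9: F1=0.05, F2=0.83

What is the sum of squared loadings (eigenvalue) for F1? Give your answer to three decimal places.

1.932

SS loadings for F1 = 0.15² + 0.33² + 0.49² + 0.01² + 0.15² + 0.92² + 0.83² + 0.05² = 0.0225 + 0.1089 + 0.2401 + 0.0001 + 0.0225 + 0.8464 + 0.6889 + 0.0025 = 1.9319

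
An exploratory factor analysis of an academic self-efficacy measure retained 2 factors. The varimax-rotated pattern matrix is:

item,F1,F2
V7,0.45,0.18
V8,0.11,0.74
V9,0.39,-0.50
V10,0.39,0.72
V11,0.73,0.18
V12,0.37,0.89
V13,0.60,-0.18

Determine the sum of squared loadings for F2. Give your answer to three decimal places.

2.205

SS loadings for F2 = 0.18² + 0.74² + (-0.50)² + 0.72² + 0.18² + 0.89² + (-0.18)² = 0.0324 + 0.5476 + 0.2500 + 0.5184 + 0.0324 + 0.7921 + 0.0324 = 2.2053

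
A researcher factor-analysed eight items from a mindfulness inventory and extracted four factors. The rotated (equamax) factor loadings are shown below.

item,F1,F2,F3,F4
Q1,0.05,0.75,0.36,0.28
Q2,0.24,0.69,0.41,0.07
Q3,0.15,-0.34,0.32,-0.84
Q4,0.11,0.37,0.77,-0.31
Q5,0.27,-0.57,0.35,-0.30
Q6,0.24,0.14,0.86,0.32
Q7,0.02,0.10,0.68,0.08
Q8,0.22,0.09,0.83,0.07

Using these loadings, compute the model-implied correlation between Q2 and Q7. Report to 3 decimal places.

r̂ = Σ λ_i·λ_j across factors = (0.24)(0.02) + (0.69)(0.10) + (0.41)(0.68) + (0.07)(0.08)
  = +0.0048 +0.0690 +0.2788 +0.0056 = 0.3582

0.358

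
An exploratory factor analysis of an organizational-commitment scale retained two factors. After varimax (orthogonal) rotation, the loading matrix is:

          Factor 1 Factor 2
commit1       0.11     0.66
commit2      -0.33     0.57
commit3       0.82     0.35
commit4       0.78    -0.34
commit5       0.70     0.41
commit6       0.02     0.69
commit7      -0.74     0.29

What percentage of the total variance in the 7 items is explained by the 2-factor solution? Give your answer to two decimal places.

59.52%

SS loadings by factor: 2.4398, 1.7269; total = 4.1667.
Total variance with 7 standardized items is 7, so the solution explains 4.1667/7 = 0.5952 = 59.52%.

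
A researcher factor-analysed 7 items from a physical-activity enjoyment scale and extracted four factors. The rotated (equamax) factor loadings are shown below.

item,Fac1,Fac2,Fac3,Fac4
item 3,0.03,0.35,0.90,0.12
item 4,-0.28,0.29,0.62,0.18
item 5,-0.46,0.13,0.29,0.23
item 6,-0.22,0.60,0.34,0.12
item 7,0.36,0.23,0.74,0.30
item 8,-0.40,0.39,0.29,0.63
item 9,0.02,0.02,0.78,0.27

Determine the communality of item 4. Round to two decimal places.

h² = (-0.28)² + 0.29² + 0.62² + 0.18² = 0.0784 + 0.0841 + 0.3844 + 0.0324 = 0.5793

0.58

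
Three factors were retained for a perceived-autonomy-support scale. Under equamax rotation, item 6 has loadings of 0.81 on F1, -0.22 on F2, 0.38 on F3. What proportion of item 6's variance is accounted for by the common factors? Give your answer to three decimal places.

h² = 0.81² + (-0.22)² + 0.38² = 0.6561 + 0.0484 + 0.1444 = 0.8489

0.849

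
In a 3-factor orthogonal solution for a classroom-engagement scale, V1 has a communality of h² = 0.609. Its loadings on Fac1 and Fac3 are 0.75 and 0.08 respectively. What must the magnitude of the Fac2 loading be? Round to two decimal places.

Under orthogonal rotation h² = Σλ², so λ_Fac2² = h² − (0.5689) = 0.609 − 0.5689 = 0.0401.
|λ| = √0.0401 = 0.2002.

0.20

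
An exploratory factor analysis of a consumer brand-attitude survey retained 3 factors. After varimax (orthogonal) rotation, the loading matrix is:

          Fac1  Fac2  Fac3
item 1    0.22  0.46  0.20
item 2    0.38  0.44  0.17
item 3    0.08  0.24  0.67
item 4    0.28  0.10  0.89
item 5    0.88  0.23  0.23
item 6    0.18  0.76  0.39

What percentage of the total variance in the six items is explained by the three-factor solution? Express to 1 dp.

61.7%

SS loadings by factor: 1.0844, 1.1033, 1.5149; total = 3.7026.
Total variance with 6 standardized items is 6, so the solution explains 3.7026/6 = 0.6171 = 61.71%.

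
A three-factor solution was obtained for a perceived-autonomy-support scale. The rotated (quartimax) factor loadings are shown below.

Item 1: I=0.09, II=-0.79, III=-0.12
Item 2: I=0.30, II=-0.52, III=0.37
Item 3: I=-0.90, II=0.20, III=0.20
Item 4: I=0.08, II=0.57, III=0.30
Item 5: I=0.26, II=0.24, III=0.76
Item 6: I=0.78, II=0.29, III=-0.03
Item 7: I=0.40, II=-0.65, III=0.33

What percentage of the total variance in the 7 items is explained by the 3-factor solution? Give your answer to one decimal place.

64.9%

Communalities: 0.6466, 0.4973, 0.8900, 0.4213, 0.7028, 0.6934, 0.6914; Σh² = 4.5428.
Total variance with 7 standardized items is 7, so the solution explains 4.5428/7 = 0.6490 = 64.90%.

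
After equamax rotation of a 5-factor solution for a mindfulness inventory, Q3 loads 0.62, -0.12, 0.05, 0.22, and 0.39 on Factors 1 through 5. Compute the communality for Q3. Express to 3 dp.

h² = 0.62² + (-0.12)² + 0.05² + 0.22² + 0.39² = 0.3844 + 0.0144 + 0.0025 + 0.0484 + 0.1521 = 0.6018

0.602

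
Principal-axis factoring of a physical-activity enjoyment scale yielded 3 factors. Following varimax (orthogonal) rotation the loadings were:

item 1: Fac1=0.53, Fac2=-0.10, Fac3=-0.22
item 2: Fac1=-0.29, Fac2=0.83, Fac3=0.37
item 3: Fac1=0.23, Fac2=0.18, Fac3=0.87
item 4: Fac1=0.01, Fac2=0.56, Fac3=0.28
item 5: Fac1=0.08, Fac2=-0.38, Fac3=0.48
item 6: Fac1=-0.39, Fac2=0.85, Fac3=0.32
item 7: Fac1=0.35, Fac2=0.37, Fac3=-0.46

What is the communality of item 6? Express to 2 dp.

h² = (-0.39)² + 0.85² + 0.32² = 0.1521 + 0.7225 + 0.1024 = 0.9770

0.98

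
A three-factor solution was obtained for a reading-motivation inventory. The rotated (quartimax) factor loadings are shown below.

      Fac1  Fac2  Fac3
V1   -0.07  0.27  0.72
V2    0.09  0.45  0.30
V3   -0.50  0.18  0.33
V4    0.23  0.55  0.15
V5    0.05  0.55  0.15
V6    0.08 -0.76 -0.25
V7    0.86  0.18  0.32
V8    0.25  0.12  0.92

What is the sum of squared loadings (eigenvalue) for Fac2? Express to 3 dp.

1.537

SS loadings for Fac2 = 0.27² + 0.45² + 0.18² + 0.55² + 0.55² + (-0.76)² + 0.18² + 0.12² = 0.0729 + 0.2025 + 0.0324 + 0.3025 + 0.3025 + 0.5776 + 0.0324 + 0.0144 = 1.5372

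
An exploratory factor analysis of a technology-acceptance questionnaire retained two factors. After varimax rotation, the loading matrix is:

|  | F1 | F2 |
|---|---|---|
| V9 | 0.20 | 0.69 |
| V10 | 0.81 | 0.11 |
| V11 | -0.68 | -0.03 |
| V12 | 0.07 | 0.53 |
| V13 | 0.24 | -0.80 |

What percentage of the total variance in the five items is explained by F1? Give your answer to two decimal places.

24.42%

SS loadings for F1 = 0.20² + 0.81² + (-0.68)² + 0.07² + 0.24² = 1.2210
With 5 standardized items, total variance = 5. Proportion = 1.2210/5 = 0.2442 → 24.42%.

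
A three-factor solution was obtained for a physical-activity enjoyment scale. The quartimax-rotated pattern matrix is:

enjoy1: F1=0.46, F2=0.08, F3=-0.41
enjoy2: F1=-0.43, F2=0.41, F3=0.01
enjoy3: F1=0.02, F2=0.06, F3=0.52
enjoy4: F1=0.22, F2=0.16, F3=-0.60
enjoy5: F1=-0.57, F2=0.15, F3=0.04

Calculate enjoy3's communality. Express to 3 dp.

h² = 0.02² + 0.06² + 0.52² = 0.0004 + 0.0036 + 0.2704 = 0.2744

0.274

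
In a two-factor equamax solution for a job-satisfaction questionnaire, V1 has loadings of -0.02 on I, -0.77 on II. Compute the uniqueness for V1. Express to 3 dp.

h² = (-0.02)² + (-0.77)² = 0.0004 + 0.5929 = 0.5933
Uniqueness u² = 1 − h² = 1 − 0.5933 = 0.4067

0.407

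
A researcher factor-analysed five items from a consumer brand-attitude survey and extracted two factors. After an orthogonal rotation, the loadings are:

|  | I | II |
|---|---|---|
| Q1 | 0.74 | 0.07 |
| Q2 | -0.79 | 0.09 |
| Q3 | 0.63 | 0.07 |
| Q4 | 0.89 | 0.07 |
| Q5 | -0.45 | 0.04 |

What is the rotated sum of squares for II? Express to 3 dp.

0.024

SS loadings for II = 0.07² + 0.09² + 0.07² + 0.07² + 0.04² = 0.0049 + 0.0081 + 0.0049 + 0.0049 + 0.0016 = 0.0244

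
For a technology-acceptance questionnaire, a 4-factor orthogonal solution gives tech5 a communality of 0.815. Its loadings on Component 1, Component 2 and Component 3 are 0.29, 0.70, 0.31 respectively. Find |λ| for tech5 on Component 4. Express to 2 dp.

Under orthogonal rotation h² = Σλ², so λ_Component 4² = h² − (0.6702) = 0.815 − 0.6702 = 0.1448.
|λ| = √0.1448 = 0.3805.

0.38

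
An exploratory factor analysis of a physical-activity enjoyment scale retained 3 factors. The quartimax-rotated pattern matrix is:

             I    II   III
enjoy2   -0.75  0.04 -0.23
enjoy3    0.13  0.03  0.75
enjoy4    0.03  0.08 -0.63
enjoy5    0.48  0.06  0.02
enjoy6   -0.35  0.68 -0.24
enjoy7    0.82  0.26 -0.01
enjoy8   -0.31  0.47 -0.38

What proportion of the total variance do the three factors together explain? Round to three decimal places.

SS loadings by factor: 1.7017, 0.7634, 1.2148; total = 3.6799.
Total variance with 7 standardized items is 7, so the solution explains 3.6799/7 = 0.5257.

0.526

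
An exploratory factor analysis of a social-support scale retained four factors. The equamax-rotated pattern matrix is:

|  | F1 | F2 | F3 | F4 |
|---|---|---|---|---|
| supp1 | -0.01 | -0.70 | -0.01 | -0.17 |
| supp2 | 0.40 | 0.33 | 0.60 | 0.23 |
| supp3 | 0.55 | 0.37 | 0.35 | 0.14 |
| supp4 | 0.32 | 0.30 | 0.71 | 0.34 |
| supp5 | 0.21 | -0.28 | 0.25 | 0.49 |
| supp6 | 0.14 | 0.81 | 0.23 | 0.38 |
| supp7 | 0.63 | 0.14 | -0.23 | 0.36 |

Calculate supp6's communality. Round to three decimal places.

h² = 0.14² + 0.81² + 0.23² + 0.38² = 0.0196 + 0.6561 + 0.0529 + 0.1444 = 0.8730

0.873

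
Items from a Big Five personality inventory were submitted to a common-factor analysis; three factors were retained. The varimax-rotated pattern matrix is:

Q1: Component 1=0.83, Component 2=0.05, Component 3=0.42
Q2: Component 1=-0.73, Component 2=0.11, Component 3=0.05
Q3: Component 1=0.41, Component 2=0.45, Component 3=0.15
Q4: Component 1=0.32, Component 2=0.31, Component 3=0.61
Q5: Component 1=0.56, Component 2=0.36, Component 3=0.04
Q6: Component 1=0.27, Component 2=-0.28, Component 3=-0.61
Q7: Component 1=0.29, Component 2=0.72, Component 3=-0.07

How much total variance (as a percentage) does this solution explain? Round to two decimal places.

56.49%

Communalities: 0.8678, 0.5475, 0.3931, 0.5706, 0.4448, 0.5234, 0.6074; Σh² = 3.9546.
Total variance with 7 standardized items is 7, so the solution explains 3.9546/7 = 0.5649 = 56.49%.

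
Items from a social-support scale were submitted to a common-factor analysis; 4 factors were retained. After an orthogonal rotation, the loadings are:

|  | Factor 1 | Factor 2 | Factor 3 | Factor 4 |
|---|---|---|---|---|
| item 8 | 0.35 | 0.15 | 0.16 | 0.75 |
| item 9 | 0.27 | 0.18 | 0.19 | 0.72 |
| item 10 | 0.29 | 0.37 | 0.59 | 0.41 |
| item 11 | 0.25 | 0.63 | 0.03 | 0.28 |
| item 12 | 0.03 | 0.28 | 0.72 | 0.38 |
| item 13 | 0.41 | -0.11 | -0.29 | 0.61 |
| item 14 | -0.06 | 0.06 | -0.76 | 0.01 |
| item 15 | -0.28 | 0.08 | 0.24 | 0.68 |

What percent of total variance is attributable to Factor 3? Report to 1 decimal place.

SS loadings for Factor 3 = 0.16² + 0.19² + 0.59² + 0.03² + 0.72² + (-0.29)² + (-0.76)² + 0.24² = 1.6484
With 8 standardized items, total variance = 8. Proportion = 1.6484/8 = 0.2060 → 20.60%.

20.6%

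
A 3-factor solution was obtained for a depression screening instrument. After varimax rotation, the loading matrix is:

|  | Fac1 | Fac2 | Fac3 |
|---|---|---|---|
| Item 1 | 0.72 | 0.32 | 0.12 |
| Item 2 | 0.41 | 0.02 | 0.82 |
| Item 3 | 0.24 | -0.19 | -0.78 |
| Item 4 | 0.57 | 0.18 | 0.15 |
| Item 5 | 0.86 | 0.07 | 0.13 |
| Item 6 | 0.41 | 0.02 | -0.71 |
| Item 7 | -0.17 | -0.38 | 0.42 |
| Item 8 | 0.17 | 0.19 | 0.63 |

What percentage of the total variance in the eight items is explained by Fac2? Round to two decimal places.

4.46%

SS loadings for Fac2 = 0.32² + 0.02² + (-0.19)² + 0.18² + 0.07² + 0.02² + (-0.38)² + 0.19² = 0.3571
With 8 standardized items, total variance = 8. Proportion = 0.3571/8 = 0.0446 → 4.46%.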